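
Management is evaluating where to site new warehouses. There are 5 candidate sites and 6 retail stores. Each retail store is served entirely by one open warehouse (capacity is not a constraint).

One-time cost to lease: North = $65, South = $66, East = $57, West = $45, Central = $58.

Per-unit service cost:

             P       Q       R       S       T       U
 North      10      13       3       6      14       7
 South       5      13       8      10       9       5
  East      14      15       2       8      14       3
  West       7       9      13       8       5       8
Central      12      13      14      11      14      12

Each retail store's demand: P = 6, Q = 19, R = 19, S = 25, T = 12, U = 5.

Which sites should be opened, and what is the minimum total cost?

For any fixed open set, each retail store goes to its cheapest open site; total = fixed + service.
{North, West}: P→West 7·6=42, Q→West 9·19=171, R→North 3·19=57, S→North 6·25=150, T→West 5·12=60, U→North 7·5=35. Service 515; fixed 110; total 625.
{East, West}: service 526 + fixed 102 = 628
{North, East, West}: service 476 + fixed 167 = 643
{North, South, East, West, Central}: service 464 + fixed 291 = 755
No other subset beats 625.

Open North and West; minimum total cost 625.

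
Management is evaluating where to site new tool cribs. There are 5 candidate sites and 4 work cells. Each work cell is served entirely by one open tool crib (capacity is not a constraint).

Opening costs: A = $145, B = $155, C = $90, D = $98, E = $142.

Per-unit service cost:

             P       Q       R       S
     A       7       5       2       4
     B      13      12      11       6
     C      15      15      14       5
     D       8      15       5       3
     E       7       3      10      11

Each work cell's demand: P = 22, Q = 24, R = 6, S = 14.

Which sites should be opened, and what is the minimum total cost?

Open A only; minimum total cost 487.

For any fixed open set, each work cell goes to its cheapest open site; total = fixed + service.
{A}: P→A 7·22=154, Q→A 5·24=120, R→A 2·6=12, S→A 4·14=56. Service 342; fixed 145; total 487.
{D, E}: service 298 + fixed 240 = 538
{A, D}: service 328 + fixed 243 = 571
{A, B, C, D, E}: service 280 + fixed 630 = 910
No other subset beats 487.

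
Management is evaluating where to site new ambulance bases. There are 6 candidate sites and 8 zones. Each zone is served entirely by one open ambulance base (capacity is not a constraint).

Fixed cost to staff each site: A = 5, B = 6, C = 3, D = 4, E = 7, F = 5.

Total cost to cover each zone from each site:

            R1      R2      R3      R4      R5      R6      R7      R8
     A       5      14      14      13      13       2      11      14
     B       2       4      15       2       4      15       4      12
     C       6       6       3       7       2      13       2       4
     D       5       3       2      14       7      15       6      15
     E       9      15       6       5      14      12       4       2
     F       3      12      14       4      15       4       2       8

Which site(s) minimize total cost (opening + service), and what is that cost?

Open A, B and C; minimum total cost 35.

For any fixed open set, each zone goes to its cheapest open site; total = fixed + service.
{A, B, C}: R1→B 2, R2→B 4, R3→C 3, R4→B 2, R5→C 2, R6→A 2, R7→C 2, R8→C 4. Service 21; fixed 14; total 35.
{C, D, F}: R1→F 3, R2→D 3, R3→D 2, R4→F 4, R5→C 2, R6→F 4, R7→C 2, R8→C 4. Service 24; fixed 12; total 36.
{C, F}: service 28 + fixed 8 = 36
{A, B, C, D, E, F}: service 17 + fixed 30 = 47
No other subset beats 35.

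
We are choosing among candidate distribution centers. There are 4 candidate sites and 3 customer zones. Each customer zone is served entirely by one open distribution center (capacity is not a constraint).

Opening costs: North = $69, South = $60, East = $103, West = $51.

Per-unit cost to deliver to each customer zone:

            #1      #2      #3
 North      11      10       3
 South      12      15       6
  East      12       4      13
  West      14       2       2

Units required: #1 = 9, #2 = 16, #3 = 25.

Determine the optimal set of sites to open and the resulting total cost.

For any fixed open set, each customer zone goes to its cheapest open site; total = fixed + service.
{West}: #1→West 14·9=126, #2→West 2·16=32, #3→West 2·25=50. Service 208; fixed 51; total 259.
{North, West}: service 181 + fixed 120 = 301
{South, West}: #1→South 12·9=108, #2→West 2·16=32, #3→West 2·25=50. Service 190; fixed 111; total 301.
{North, South, East, West}: service 181 + fixed 283 = 464
No other subset beats 259.

Open West only; minimum total cost 259.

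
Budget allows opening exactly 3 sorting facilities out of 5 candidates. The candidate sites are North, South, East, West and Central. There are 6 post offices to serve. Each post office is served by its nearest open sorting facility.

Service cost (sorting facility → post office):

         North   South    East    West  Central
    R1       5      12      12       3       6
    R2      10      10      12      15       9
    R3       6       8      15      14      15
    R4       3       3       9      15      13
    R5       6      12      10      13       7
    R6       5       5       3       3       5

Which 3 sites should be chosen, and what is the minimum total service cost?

Choose North, West and Central; total service cost 30.

With exactly 3 open, each post office uses its cheapest among the chosen.
{North, West, Central}: R1→West 3, R2→Central 9, R3→North 6, R4→North 3, R5→North 6, R6→West 3. Service cost 30.
{North, South, West}: service cost 31
{North, East, West}: service cost 31
Among all 10 size-3 choices, {North, West, Central} is lowest.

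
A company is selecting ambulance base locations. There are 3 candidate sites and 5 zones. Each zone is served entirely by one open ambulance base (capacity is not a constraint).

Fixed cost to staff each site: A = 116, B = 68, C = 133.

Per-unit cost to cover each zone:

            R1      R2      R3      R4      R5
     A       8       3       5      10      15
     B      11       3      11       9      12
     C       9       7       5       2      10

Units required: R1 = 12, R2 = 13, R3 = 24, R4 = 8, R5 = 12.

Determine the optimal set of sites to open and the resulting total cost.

Open C only; minimum total cost 588.

For any fixed open set, each zone goes to its cheapest open site; total = fixed + service.
{C}: R1→C 9·12=108, R2→C 7·13=91, R3→C 5·24=120, R4→C 2·8=16, R5→C 10·12=120. Service 455; fixed 133; total 588.
{B, C}: service 403 + fixed 201 = 604
{A}: R1→A 8·12=96, R2→A 3·13=39, R3→A 5·24=120, R4→A 10·8=80, R5→A 15·12=180. Service 515; fixed 116; total 631.
{A, B, C}: service 391 + fixed 317 = 708
No other subset beats 588.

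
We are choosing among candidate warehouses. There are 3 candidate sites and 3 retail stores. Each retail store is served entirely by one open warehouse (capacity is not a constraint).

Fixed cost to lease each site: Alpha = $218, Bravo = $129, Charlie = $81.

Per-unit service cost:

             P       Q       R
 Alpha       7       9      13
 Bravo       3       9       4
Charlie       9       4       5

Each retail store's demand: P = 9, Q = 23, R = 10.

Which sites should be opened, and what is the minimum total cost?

For any fixed open set, each retail store goes to its cheapest open site; total = fixed + service.
{Charlie}: P→Charlie 9·9=81, Q→Charlie 4·23=92, R→Charlie 5·10=50. Service 223; fixed 81; total 304.
{Bravo, Charlie}: P→Bravo 3·9=27, Q→Charlie 4·23=92, R→Bravo 4·10=40. Service 159; fixed 210; total 369.
{Bravo}: P→Bravo 3·9=27, Q→Bravo 9·23=207, R→Bravo 4·10=40. Service 274; fixed 129; total 403.
{Alpha, Bravo, Charlie}: P→Bravo 3·9=27, Q→Charlie 4·23=92, R→Bravo 4·10=40. Service 159; fixed 428; total 587.
No other subset beats 304.

Open Charlie only; minimum total cost 304.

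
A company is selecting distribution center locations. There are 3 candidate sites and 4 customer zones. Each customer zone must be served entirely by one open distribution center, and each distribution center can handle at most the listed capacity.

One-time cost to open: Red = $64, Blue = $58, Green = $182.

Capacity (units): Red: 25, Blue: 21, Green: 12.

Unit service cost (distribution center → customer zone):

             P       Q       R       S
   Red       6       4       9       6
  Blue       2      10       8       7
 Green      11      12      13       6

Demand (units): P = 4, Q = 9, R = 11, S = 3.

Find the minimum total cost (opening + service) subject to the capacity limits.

Open {Red, Blue}: P→Blue 2·4=8, Q→Red 4·9=36, R→Blue 8·11=88, S→Red 6·3=18.
Loads: Red carries 12/25, Blue carries 15/21. Service 150; fixed 122; total 272.
Next best feasible plan costs 275.

Minimum total cost: 272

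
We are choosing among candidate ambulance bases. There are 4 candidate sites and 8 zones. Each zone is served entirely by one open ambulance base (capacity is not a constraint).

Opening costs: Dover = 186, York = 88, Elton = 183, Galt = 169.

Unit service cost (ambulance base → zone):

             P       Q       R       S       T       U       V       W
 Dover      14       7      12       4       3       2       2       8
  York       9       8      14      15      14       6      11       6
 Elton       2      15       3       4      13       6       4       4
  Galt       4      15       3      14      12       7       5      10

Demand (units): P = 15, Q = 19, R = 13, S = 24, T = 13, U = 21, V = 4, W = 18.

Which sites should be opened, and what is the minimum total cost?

For any fixed open set, each zone goes to its cheapest open site; total = fixed + service.
{Dover, Elton}: P→Elton 2·15=30, Q→Dover 7·19=133, R→Elton 3·13=39, S→Dover 4·24=96, T→Dover 3·13=39, U→Dover 2·21=42, V→Dover 2·4=8, W→Elton 4·18=72. Service 459; fixed 369; total 828.
{Dover, York, Elton}: P→Elton 2·15=30, Q→Dover 7·19=133, R→Elton 3·13=39, S→Dover 4·24=96, T→Dover 3·13=39, U→Dover 2·21=42, V→Dover 2·4=8, W→Elton 4·18=72. Service 459; fixed 457; total 916.
{Dover, Galt}: P→Galt 4·15=60, Q→Dover 7·19=133, R→Galt 3·13=39, S→Dover 4·24=96, T→Dover 3·13=39, U→Dover 2·21=42, V→Dover 2·4=8, W→Dover 8·18=144. Service 561; fixed 355; total 916.
{Dover, York, Elton, Galt}: service 459 + fixed 626 = 1085
No other subset beats 828.

Open Dover and Elton; minimum total cost 828.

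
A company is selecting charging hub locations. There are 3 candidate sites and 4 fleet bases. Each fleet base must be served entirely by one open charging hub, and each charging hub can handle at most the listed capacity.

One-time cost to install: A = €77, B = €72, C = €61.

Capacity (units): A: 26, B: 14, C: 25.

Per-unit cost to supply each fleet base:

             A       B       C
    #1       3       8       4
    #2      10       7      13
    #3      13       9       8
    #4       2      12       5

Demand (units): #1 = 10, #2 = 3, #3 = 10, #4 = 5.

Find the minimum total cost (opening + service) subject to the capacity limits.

Open {A, C}: #1→A 3·10=30, #2→A 10·3=30, #3→C 8·10=80, #4→A 2·5=10.
Loads: A carries 18/26, C carries 10/25. Service 150; fixed 138; total 288.
Next best feasible plan costs 297.

Minimum total cost: 288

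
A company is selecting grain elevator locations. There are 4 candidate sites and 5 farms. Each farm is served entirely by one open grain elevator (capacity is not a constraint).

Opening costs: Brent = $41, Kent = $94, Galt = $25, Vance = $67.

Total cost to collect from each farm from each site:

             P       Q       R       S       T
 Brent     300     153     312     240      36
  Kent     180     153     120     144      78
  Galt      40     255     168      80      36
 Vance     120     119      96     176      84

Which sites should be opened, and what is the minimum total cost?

For any fixed open set, each farm goes to its cheapest open site; total = fixed + service.
{Galt, Vance}: P→Galt 40, Q→Vance 119, R→Vance 96, S→Galt 80, T→Galt 36. Service 371; fixed 92; total 463.
{Brent, Galt, Vance}: P→Galt 40, Q→Vance 119, R→Vance 96, S→Galt 80, T→Brent 36. Service 371; fixed 133; total 504.
{Brent, Galt}: P→Galt 40, Q→Brent 153, R→Galt 168, S→Galt 80, T→Brent 36. Service 477; fixed 66; total 543.
{Brent, Kent, Galt, Vance}: P→Galt 40, Q→Vance 119, R→Vance 96, S→Galt 80, T→Brent 36. Service 371; fixed 227; total 598.
No other subset beats 463.

Open Galt and Vance; minimum total cost 463.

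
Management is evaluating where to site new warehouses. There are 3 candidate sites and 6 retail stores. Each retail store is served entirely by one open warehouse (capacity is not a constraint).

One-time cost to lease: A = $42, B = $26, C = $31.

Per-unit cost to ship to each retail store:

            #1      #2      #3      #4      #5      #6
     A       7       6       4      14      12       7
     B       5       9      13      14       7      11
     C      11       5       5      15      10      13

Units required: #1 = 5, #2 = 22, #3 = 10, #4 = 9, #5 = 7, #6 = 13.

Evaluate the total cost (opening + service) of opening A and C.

Each retail store is assigned to its cheapest site among the open ones.
{A, C}: #1→A 7·5=35, #2→C 5·22=110, #3→A 4·10=40, #4→A 14·9=126, #5→C 10·7=70, #6→A 7·13=91. Service 472; fixed 73; total 545.

Total cost: 545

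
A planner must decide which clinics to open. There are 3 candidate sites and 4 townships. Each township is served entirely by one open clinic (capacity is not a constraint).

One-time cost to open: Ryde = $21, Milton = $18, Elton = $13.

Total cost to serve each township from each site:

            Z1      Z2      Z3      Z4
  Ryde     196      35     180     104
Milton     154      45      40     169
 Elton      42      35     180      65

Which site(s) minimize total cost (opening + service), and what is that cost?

For any fixed open set, each township goes to its cheapest open site; total = fixed + service.
{Milton, Elton}: Z1→Elton 42, Z2→Elton 35, Z3→Milton 40, Z4→Elton 65. Service 182; fixed 31; total 213.
{Ryde, Milton, Elton}: Z1→Elton 42, Z2→Ryde 35, Z3→Milton 40, Z4→Elton 65. Service 182; fixed 52; total 234.
{Elton}: service 322 + fixed 13 = 335
No other subset beats 213.

Open Milton and Elton; minimum total cost 213.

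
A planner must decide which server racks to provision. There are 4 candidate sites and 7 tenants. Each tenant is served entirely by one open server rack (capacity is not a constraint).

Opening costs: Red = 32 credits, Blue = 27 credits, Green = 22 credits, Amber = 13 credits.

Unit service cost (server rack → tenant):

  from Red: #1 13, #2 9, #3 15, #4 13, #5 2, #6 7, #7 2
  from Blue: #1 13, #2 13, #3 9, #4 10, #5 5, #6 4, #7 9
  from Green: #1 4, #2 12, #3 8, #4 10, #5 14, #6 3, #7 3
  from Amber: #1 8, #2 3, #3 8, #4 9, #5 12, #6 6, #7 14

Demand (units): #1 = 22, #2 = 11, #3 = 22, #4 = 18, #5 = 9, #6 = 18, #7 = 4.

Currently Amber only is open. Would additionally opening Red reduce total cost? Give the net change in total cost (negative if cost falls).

Current service cost with {Amber}: 819.
Adding Red: each tenant re-picks its cheapest; new service cost 681, saving 138.
Extra fixed cost: 32. Net change = 32 − 138 = -106.
(Totals: 832 → 726.)

Yes — net change −106 (cost falls by 106).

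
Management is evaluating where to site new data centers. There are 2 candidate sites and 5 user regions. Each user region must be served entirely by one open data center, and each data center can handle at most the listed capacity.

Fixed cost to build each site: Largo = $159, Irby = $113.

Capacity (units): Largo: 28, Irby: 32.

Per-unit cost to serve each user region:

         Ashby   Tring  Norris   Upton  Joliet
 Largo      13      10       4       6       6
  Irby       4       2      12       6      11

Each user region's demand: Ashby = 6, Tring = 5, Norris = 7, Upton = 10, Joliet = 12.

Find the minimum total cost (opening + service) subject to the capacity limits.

Open {Largo, Irby}: Ashby→Irby 4·6=24, Tring→Irby 2·5=10, Norris→Largo 4·7=28, Upton→Irby 6·10=60, Joliet→Largo 6·12=72.
Loads: Largo carries 19/28, Irby carries 21/32. Service 194; fixed 272; total 466.
Next best feasible plan costs 506.

Minimum total cost: 466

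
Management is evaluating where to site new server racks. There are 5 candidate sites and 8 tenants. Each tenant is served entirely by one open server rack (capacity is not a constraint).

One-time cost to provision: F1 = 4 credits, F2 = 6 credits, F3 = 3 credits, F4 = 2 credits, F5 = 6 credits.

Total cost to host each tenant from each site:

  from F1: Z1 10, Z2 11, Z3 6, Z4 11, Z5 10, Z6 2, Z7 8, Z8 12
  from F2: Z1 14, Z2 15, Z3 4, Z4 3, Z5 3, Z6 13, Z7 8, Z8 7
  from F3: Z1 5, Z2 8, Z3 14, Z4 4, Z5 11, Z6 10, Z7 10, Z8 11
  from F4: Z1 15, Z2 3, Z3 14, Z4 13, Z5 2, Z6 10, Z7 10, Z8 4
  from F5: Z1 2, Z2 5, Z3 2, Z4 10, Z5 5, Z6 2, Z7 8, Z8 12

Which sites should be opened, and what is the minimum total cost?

For any fixed open set, each tenant goes to its cheapest open site; total = fixed + service.
{F3, F4, F5}: Z1→F5 2, Z2→F4 3, Z3→F5 2, Z4→F3 4, Z5→F4 2, Z6→F5 2, Z7→F5 8, Z8→F4 4. Service 27; fixed 11; total 38.
{F2, F4, F5}: Z1→F5 2, Z2→F4 3, Z3→F5 2, Z4→F2 3, Z5→F4 2, Z6→F5 2, Z7→F2 8, Z8→F4 4. Service 26; fixed 14; total 40.
{F4, F5}: service 33 + fixed 8 = 41
{F1, F2, F3, F4, F5}: service 26 + fixed 21 = 47
No other subset beats 38.

Open F3, F4 and F5; minimum total cost 38.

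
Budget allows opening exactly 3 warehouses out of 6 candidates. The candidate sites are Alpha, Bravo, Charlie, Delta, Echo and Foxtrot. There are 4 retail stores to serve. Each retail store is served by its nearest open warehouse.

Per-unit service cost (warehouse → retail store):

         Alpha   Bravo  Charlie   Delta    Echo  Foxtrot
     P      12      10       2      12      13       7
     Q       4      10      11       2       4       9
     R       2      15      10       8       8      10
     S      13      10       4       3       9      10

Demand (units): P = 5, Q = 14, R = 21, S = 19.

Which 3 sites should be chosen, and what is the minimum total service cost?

Choose Alpha, Charlie and Delta; total service cost 137.

With exactly 3 open, each retail store uses its cheapest among the chosen.
{Alpha, Charlie, Delta}: P→Charlie 2·5=10, Q→Delta 2·14=28, R→Alpha 2·21=42, S→Delta 3·19=57. Service cost 137.
{Alpha, Delta, Foxtrot}: service cost 162
{Alpha, Bravo, Delta}: service cost 177
Among all 20 size-3 choices, {Alpha, Charlie, Delta} is lowest.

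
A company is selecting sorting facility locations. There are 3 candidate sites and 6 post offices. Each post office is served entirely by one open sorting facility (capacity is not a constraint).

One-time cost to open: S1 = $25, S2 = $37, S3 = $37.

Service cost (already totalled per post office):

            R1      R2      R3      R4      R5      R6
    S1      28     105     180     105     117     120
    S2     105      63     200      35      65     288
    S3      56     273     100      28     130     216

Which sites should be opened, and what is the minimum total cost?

For any fixed open set, each post office goes to its cheapest open site; total = fixed + service.
{S1, S2, S3}: R1→S1 28, R2→S2 63, R3→S3 100, R4→S3 28, R5→S2 65, R6→S1 120. Service 404; fixed 99; total 503.
{S1, S2}: R1→S1 28, R2→S2 63, R3→S1 180, R4→S2 35, R5→S2 65, R6→S1 120. Service 491; fixed 62; total 553.
{S1, S3}: R1→S1 28, R2→S1 105, R3→S3 100, R4→S3 28, R5→S1 117, R6→S1 120. Service 498; fixed 62; total 560.
{S1}: service 655 + fixed 25 = 680
No other subset beats 503.

Open S1, S2 and S3; minimum total cost 503.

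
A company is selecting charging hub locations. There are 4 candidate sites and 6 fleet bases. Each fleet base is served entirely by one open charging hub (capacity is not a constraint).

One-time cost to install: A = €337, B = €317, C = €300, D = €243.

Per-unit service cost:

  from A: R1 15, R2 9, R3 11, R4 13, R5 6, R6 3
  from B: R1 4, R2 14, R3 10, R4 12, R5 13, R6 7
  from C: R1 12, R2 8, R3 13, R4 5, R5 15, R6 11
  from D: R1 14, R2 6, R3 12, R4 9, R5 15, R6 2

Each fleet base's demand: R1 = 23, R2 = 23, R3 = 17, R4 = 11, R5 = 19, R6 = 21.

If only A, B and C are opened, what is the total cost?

Each fleet base is assigned to its cheapest site among the open ones.
{A, B, C}: R1→B 4·23=92, R2→C 8·23=184, R3→B 10·17=170, R4→C 5·11=55, R5→A 6·19=114, R6→A 3·21=63. Service 678; fixed 954; total 1632.

Total cost: 1632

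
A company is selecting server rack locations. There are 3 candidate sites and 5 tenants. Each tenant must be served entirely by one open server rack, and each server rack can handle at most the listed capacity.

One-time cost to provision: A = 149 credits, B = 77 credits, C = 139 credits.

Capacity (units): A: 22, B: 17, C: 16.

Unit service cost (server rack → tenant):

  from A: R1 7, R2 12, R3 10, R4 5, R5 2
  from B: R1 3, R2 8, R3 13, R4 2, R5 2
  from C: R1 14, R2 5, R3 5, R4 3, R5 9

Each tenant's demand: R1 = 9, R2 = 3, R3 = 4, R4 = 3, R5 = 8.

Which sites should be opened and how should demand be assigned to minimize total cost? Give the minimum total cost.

Minimum total cost: 303

Open {B, C}: R1→B 3·9=27, R2→C 5·3=15, R3→C 5·4=20, R4→C 3·3=9, R5→B 2·8=16.
Loads: B carries 17/17, C carries 10/16. Service 87; fixed 216; total 303.
Next best feasible plan costs 339.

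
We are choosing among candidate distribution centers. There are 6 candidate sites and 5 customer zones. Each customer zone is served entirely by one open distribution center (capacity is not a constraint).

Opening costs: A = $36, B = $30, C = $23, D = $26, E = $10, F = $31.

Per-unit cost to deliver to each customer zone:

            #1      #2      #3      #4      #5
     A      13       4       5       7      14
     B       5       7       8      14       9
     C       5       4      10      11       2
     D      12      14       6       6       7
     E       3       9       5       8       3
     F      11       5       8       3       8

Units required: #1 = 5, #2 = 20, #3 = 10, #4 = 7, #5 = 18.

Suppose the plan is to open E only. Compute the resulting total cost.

Total cost: 365

Each customer zone is assigned to its cheapest site among the open ones.
{E}: #1→E 3·5=15, #2→E 9·20=180, #3→E 5·10=50, #4→E 8·7=56, #5→E 3·18=54. Service 355; fixed 10; total 365.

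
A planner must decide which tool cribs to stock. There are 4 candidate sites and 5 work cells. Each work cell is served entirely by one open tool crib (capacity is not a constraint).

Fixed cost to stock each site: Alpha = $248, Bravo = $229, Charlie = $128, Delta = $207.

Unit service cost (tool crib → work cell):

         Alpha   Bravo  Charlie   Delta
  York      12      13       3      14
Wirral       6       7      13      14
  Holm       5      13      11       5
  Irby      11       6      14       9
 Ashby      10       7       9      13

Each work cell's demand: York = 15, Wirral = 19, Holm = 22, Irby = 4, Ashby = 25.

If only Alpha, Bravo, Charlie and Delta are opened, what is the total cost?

Total cost: 1280

Each work cell is assigned to its cheapest site among the open ones.
{Alpha, Bravo, Charlie, Delta}: York→Charlie 3·15=45, Wirral→Alpha 6·19=114, Holm→Alpha 5·22=110, Irby→Bravo 6·4=24, Ashby→Bravo 7·25=175. Service 468; fixed 812; total 1280.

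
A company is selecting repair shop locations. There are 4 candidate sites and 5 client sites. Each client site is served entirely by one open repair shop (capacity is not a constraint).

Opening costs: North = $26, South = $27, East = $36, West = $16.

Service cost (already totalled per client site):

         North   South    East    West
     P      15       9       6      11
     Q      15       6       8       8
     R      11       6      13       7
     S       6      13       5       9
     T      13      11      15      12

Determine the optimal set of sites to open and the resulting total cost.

Open West only; minimum total cost 63.

For any fixed open set, each client site goes to its cheapest open site; total = fixed + service.
{West}: P→West 11, Q→West 8, R→West 7, S→West 9, T→West 12. Service 47; fixed 16; total 63.
{South}: P→South 9, Q→South 6, R→South 6, S→South 13, T→South 11. Service 45; fixed 27; total 72.
{East}: service 47 + fixed 36 = 83
{North, South, East, West}: service 34 + fixed 105 = 139
No other subset beats 63.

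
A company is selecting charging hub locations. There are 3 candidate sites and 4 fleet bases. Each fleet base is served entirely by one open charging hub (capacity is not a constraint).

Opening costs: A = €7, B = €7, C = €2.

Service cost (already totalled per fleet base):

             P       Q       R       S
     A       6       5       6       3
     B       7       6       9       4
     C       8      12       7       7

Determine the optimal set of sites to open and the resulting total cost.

For any fixed open set, each fleet base goes to its cheapest open site; total = fixed + service.
{A}: P→A 6, Q→A 5, R→A 6, S→A 3. Service 20; fixed 7; total 27.
{A, C}: service 20 + fixed 9 = 29
{B}: P→B 7, Q→B 6, R→B 9, S→B 4. Service 26; fixed 7; total 33.
{A, B, C}: P→A 6, Q→A 5, R→A 6, S→A 3. Service 20; fixed 16; total 36.
No other subset beats 27.

Open A only; minimum total cost 27.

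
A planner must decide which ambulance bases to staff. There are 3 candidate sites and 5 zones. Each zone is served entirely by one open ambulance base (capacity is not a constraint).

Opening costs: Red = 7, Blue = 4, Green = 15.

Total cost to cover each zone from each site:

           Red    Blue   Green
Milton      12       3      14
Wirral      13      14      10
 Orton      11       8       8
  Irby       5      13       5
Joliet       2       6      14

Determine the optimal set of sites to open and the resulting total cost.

For any fixed open set, each zone goes to its cheapest open site; total = fixed + service.
{Red, Blue}: Milton→Blue 3, Wirral→Red 13, Orton→Blue 8, Irby→Red 5, Joliet→Red 2. Service 31; fixed 11; total 42.
{Blue}: service 44 + fixed 4 = 48
{Red}: Milton→Red 12, Wirral→Red 13, Orton→Red 11, Irby→Red 5, Joliet→Red 2. Service 43; fixed 7; total 50.
{Red, Blue, Green}: Milton→Blue 3, Wirral→Green 10, Orton→Blue 8, Irby→Red 5, Joliet→Red 2. Service 28; fixed 26; total 54.
(All 7 nonempty subsets were checked; Red and Blue is lowest.)

Open Red and Blue; minimum total cost 42.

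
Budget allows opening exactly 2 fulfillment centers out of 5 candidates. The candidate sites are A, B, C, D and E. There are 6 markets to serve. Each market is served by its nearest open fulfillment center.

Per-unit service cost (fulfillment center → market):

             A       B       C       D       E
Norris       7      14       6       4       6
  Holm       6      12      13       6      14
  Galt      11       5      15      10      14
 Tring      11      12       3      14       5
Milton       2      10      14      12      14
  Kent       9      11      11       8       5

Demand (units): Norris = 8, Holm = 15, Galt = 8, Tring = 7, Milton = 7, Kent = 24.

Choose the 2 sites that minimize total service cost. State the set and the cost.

With exactly 2 open, each market uses its cheapest among the chosen.
{A, E}: Norris→E 6·8=48, Holm→A 6·15=90, Galt→A 11·8=88, Tring→E 5·7=35, Milton→A 2·7=14, Kent→E 5·24=120. Service cost 395.
{D, E}: service cost 441
{A, C}: service cost 477
Among all 10 size-2 choices, {A, E} is lowest.

Choose A and E; total service cost 395.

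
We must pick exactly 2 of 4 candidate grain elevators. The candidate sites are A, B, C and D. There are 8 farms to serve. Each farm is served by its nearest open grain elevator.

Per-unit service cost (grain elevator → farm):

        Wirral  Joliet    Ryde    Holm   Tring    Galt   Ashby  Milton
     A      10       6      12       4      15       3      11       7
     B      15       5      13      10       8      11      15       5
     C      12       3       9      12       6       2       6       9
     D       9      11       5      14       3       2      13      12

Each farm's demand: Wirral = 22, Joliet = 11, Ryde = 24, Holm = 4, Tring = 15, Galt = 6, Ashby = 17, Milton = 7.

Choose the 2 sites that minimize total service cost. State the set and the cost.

Choose C and D; total service cost 621.

With exactly 2 open, each farm uses its cheapest among the chosen.
{C, D}: Wirral→D 9·22=198, Joliet→C 3·11=33, Ryde→D 5·24=120, Holm→C 12·4=48, Tring→D 3·15=45, Galt→C 2·6=12, Ashby→C 6·17=102, Milton→C 9·7=63. Service cost 621.
{A, D}: service cost 693
{B, D}: service cost 726
Among all 6 size-2 choices, {C, D} is lowest.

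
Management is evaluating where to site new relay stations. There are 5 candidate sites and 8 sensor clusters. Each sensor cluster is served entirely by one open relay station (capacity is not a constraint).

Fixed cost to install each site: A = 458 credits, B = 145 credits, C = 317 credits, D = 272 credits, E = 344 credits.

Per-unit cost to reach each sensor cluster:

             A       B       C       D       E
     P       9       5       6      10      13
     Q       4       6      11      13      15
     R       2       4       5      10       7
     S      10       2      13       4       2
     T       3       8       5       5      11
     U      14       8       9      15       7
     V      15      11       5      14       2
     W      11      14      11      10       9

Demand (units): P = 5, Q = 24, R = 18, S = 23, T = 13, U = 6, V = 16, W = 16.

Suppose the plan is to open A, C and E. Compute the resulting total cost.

Total cost: 1584

Each sensor cluster is assigned to its cheapest site among the open ones.
{A, C, E}: P→C 6·5=30, Q→A 4·24=96, R→A 2·18=36, S→E 2·23=46, T→A 3·13=39, U→E 7·6=42, V→E 2·16=32, W→E 9·16=144. Service 465; fixed 1119; total 1584.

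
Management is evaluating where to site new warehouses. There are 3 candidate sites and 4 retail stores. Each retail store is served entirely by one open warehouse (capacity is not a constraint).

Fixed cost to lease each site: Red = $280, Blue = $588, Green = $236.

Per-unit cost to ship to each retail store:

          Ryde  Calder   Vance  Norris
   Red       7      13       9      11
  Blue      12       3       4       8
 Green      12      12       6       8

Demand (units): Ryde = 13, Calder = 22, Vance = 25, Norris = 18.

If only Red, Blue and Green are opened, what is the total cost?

Total cost: 1505

Each retail store is assigned to its cheapest site among the open ones.
{Red, Blue, Green}: Ryde→Red 7·13=91, Calder→Blue 3·22=66, Vance→Blue 4·25=100, Norris→Blue 8·18=144. Service 401; fixed 1104; total 1505.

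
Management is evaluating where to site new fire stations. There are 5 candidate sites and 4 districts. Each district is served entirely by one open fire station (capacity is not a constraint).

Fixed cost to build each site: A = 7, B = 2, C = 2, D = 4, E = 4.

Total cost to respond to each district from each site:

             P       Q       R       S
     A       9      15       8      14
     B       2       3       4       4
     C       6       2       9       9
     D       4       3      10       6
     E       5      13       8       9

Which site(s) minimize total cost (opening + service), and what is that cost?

Open B only; minimum total cost 15.

For any fixed open set, each district goes to its cheapest open site; total = fixed + service.
{B}: P→B 2, Q→B 3, R→B 4, S→B 4. Service 13; fixed 2; total 15.
{B, C}: service 12 + fixed 4 = 16
{B, D}: service 13 + fixed 6 = 19
{A, B, C, D, E}: P→B 2, Q→C 2, R→B 4, S→B 4. Service 12; fixed 19; total 31.
No other subset beats 15.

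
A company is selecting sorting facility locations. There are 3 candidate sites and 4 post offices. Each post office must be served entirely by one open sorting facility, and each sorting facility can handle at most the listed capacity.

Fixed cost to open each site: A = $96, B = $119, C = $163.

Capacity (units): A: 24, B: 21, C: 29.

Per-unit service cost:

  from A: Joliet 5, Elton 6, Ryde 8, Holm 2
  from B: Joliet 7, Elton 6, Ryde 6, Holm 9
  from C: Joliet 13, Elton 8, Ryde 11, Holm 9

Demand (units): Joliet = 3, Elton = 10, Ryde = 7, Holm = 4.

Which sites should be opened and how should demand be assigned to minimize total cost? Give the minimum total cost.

Open {A}: Joliet→A 5·3=15, Elton→A 6·10=60, Ryde→A 8·7=56, Holm→A 2·4=8.
Loads: A carries 24/24. Service 139; fixed 96; total 235.
Next best feasible plan costs 340.

Minimum total cost: 235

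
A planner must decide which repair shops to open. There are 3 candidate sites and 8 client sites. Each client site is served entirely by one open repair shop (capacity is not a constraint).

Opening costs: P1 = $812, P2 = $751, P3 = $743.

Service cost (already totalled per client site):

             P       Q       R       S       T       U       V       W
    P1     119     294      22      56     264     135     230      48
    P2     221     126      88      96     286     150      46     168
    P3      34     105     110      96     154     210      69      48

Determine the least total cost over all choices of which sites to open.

For any fixed open set, each client site goes to its cheapest open site; total = fixed + service.
{P3}: P→P3 34, Q→P3 105, R→P3 110, S→P3 96, T→P3 154, U→P3 210, V→P3 69, W→P3 48. Service 826; fixed 743; total 1569.
{P2}: service 1181 + fixed 751 = 1932
{P1}: P→P1 119, Q→P1 294, R→P1 22, S→P1 56, T→P1 264, U→P1 135, V→P1 230, W→P1 48. Service 1168; fixed 812; total 1980.
{P1, P2, P3}: service 600 + fixed 2306 = 2906
No other subset beats 1569.

Minimum total cost: 1569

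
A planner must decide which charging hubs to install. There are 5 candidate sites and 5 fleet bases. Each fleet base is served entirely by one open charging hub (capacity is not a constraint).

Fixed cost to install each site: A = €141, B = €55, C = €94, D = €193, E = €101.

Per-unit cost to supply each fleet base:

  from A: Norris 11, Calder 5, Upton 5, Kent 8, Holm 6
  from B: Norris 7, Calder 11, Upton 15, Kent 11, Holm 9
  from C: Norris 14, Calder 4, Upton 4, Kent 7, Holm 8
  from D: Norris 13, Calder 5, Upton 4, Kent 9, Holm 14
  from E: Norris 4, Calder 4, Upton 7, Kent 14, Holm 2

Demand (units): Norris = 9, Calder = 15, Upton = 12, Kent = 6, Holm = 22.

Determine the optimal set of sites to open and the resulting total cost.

For any fixed open set, each fleet base goes to its cheapest open site; total = fixed + service.
{E}: Norris→E 4·9=36, Calder→E 4·15=60, Upton→E 7·12=84, Kent→E 14·6=84, Holm→E 2·22=44. Service 308; fixed 101; total 409.
{C, E}: service 230 + fixed 195 = 425
{B, E}: service 290 + fixed 156 = 446
{A, B, C, D, E}: service 230 + fixed 584 = 814
No other subset beats 409.

Open E only; minimum total cost 409.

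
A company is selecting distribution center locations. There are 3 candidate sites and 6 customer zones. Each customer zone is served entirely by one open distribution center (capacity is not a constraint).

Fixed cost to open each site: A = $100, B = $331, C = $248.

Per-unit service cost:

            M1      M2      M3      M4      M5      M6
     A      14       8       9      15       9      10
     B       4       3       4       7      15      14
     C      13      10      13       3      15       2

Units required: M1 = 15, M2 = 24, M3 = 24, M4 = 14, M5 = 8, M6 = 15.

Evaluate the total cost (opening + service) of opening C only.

Total cost: 1187

Each customer zone is assigned to its cheapest site among the open ones.
{C}: M1→C 13·15=195, M2→C 10·24=240, M3→C 13·24=312, M4→C 3·14=42, M5→C 15·8=120, M6→C 2·15=30. Service 939; fixed 248; total 1187.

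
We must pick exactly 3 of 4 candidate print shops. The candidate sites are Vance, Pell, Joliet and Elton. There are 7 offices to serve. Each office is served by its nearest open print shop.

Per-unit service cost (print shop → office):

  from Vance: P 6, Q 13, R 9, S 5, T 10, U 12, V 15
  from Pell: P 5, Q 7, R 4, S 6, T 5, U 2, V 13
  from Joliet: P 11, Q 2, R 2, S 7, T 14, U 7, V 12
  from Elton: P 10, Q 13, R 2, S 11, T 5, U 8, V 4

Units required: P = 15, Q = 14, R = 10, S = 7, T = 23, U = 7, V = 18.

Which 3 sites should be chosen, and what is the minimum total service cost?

With exactly 3 open, each office uses its cheapest among the chosen.
{Pell, Joliet, Elton}: P→Pell 5·15=75, Q→Joliet 2·14=28, R→Joliet 2·10=20, S→Pell 6·7=42, T→Pell 5·23=115, U→Pell 2·7=14, V→Elton 4·18=72. Service cost 366.
{Vance, Joliet, Elton}: service cost 409
{Vance, Pell, Elton}: service cost 429
Among all 4 size-3 choices, {Pell, Joliet, Elton} is lowest.

Choose Pell, Joliet and Elton; total service cost 366.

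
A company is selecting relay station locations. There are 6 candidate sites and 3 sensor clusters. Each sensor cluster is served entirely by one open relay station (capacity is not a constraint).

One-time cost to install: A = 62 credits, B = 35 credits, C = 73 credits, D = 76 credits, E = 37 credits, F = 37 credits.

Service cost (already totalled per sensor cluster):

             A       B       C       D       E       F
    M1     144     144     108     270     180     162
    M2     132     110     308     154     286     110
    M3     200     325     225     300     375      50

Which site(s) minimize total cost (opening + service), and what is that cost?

For any fixed open set, each sensor cluster goes to its cheapest open site; total = fixed + service.
{F}: M1→F 162, M2→F 110, M3→F 50. Service 322; fixed 37; total 359.
{B, F}: service 304 + fixed 72 = 376
{C, F}: service 268 + fixed 110 = 378
{A, B, C, D, E, F}: service 268 + fixed 320 = 588
No other subset beats 359.

Open F only; minimum total cost 359.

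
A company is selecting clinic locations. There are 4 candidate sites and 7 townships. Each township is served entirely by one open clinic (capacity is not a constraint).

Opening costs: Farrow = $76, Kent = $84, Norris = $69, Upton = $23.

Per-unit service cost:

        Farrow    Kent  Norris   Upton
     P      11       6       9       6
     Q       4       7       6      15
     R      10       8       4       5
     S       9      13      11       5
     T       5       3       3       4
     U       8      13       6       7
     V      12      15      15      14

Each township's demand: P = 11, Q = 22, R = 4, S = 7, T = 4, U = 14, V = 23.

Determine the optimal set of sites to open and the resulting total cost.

Open Farrow and Upton; minimum total cost 698.

For any fixed open set, each township goes to its cheapest open site; total = fixed + service.
{Farrow, Upton}: P→Upton 6·11=66, Q→Farrow 4·22=88, R→Upton 5·4=20, S→Upton 5·7=35, T→Upton 4·4=16, U→Upton 7·14=98, V→Farrow 12·23=276. Service 599; fixed 99; total 698.
{Farrow, Norris, Upton}: service 577 + fixed 168 = 745
{Norris, Upton}: service 667 + fixed 92 = 759
{Farrow, Kent, Norris, Upton}: P→Kent 6·11=66, Q→Farrow 4·22=88, R→Norris 4·4=16, S→Upton 5·7=35, T→Kent 3·4=12, U→Norris 6·14=84, V→Farrow 12·23=276. Service 577; fixed 252; total 829.
(All 15 nonempty subsets were checked; Farrow and Upton is lowest.)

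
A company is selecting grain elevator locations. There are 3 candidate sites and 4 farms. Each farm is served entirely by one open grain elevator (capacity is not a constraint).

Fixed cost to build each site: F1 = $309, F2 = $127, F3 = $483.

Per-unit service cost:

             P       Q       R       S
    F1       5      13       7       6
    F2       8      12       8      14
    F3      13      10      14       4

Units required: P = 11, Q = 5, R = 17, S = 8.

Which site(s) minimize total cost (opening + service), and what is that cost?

Open F2 only; minimum total cost 523.

For any fixed open set, each farm goes to its cheapest open site; total = fixed + service.
{F2}: P→F2 8·11=88, Q→F2 12·5=60, R→F2 8·17=136, S→F2 14·8=112. Service 396; fixed 127; total 523.
{F1}: service 287 + fixed 309 = 596
{F1, F2}: P→F1 5·11=55, Q→F2 12·5=60, R→F1 7·17=119, S→F1 6·8=48. Service 282; fixed 436; total 718.
{F1, F2, F3}: service 256 + fixed 919 = 1175
No other subset beats 523.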